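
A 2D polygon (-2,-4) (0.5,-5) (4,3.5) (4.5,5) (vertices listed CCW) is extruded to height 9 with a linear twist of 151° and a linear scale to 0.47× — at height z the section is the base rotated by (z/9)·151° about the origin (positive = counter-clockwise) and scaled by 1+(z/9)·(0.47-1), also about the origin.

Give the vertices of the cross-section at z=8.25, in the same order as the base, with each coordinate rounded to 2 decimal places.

t = z/height = 8.25/9 = 0.916667
s = 1 + (scale-1)·z/height = 1 + (0.47-1)·8.25/9 = 0.514167
θ = twist·z/height = 151°·8.25/9 = 138.4167° = 2.415827 rad
cos θ = -0.747991, sin θ = 0.663709 (intermediates below are computed at full precision and shown rounded to 5 d.p.)
v1: (-2,-4) → rotate → (4.15082,1.66455) → ×s → (2.13421,0.85585) → (2.13,0.86)
v2: (0.5,-5) → rotate → (2.94455,4.07181) → ×s → (1.51399,2.09359) → (1.51,2.09)
v3: (4,3.5) → rotate → (-5.31495,0.03687) → ×s → (-2.73277,0.01896) → (-2.73,0.02)
v4: (4.5,5) → rotate → (-6.68450,-0.75327) → ×s → (-3.43695,-0.38730) → (-3.44,-0.39)

Cross-section at z=8.25: (2.13,0.86) (1.51,2.09) (-2.73,0.02) (-3.44,-0.39)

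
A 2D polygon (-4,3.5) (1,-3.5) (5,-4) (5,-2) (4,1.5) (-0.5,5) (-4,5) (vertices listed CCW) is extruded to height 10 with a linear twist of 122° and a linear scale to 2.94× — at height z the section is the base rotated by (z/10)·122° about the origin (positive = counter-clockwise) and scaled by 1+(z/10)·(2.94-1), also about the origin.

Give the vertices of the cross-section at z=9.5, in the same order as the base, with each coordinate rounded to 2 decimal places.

t = z/height = 9.5/10 = 0.95
s = 1 + (scale-1)·z/height = 1 + (2.94-1)·9.5/10 = 2.843000
θ = twist·z/height = 122°·9.5/10 = 115.9000° = 2.022837 rad
cos θ = -0.436802, sin θ = 0.899558 (intermediates below are computed at full precision and shown rounded to 5 d.p.)
v1: (-4,3.5) → rotate → (-1.40125,-5.12704) → ×s → (-3.98374,-14.57617) → (-3.98,-14.58)
v2: (1,-3.5) → rotate → (2.71165,2.42836) → ×s → (7.70922,6.90384) → (7.71,6.90)
v3: (5,-4) → rotate → (1.41422,6.24500) → ×s → (4.02063,17.75452) → (4.02,17.75)
v4: (5,-2) → rotate → (-0.38489,5.37139) → ×s → (-1.09425,15.27087) → (-1.09,15.27)
v5: (4,1.5) → rotate → (-3.09654,2.94303) → ×s → (-8.80347,8.36703) → (-8.80,8.37)
v6: (-0.5,5) → rotate → (-4.27939,-2.63379) → ×s → (-12.16630,-7.48786) → (-12.17,-7.49)
v7: (-4,5) → rotate → (-2.75058,-5.78224) → ×s → (-7.81990,-16.43891) → (-7.82,-16.44)

Cross-section at z=9.5: (-3.98,-14.58) (7.71,6.90) (4.02,17.75) (-1.09,15.27) (-8.80,8.37) (-12.17,-7.49) (-7.82,-16.44)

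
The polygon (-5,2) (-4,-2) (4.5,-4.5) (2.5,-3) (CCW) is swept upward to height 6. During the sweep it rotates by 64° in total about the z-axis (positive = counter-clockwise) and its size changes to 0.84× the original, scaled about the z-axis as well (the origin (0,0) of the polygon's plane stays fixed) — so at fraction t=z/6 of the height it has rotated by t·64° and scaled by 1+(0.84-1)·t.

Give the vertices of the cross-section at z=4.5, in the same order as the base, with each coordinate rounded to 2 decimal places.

t = z/height = 4.5/6 = 0.75
s = 1 + (scale-1)·z/height = 1 + (0.84-1)·4.5/6 = 0.880000
θ = twist·z/height = 64°·4.5/6 = 48.0000° = 0.837758 rad
cos θ = 0.669131, sin θ = 0.743145 (intermediates below are computed at full precision and shown rounded to 5 d.p.)
v1: (-5,2) → rotate → (-4.83194,-2.37746) → ×s → (-4.25211,-2.09217) → (-4.25,-2.09)
v2: (-4,-2) → rotate → (-1.19023,-4.31084) → ×s → (-1.04740,-3.79354) → (-1.05,-3.79)
v3: (4.5,-4.5) → rotate → (6.35524,0.33306) → ×s → (5.59261,0.29310) → (5.59,0.29)
v4: (2.5,-3) → rotate → (3.90226,-0.14953) → ×s → (3.43399,-0.13159) → (3.43,-0.13)

Cross-section at z=4.5: (-4.25,-2.09) (-1.05,-3.79) (5.59,0.29) (3.43,-0.13)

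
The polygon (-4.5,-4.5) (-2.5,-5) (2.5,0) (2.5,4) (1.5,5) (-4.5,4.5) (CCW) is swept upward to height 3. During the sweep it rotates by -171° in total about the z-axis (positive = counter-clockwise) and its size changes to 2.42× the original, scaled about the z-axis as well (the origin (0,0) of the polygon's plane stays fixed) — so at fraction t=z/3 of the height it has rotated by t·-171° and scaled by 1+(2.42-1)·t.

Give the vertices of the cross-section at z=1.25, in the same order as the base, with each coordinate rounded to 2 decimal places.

t = z/height = 1.25/3 = 0.416667
s = 1 + (scale-1)·z/height = 1 + (2.42-1)·1.25/3 = 1.591667
θ = twist·z/height = -171°·1.25/3 = -71.2500° = -1.243547 rad
cos θ = 0.321439, sin θ = -0.946930 (intermediates below are computed at full precision and shown rounded to 5 d.p.)
v1: (-4.5,-4.5) → rotate → (-5.70766,2.81471) → ×s → (-9.08470,4.48008) → (-9.08,4.48)
v2: (-2.5,-5) → rotate → (-5.53825,0.76013) → ×s → (-8.81505,1.20987) → (-8.82,1.21)
v3: (2.5,0) → rotate → (0.80360,-2.36733) → ×s → (1.27906,-3.76799) → (1.28,-3.77)
v4: (2.5,4) → rotate → (4.59132,-1.08157) → ×s → (7.30785,-1.72149) → (7.31,-1.72)
v5: (1.5,5) → rotate → (5.21681,0.18680) → ×s → (8.30342,0.29733) → (8.30,0.30)
v6: (-4.5,4.5) → rotate → (2.81471,5.70766) → ×s → (4.48008,9.08470) → (4.48,9.08)

Cross-section at z=1.25: (-9.08,4.48) (-8.82,1.21) (1.28,-3.77) (7.31,-1.72) (8.30,0.30) (4.48,9.08)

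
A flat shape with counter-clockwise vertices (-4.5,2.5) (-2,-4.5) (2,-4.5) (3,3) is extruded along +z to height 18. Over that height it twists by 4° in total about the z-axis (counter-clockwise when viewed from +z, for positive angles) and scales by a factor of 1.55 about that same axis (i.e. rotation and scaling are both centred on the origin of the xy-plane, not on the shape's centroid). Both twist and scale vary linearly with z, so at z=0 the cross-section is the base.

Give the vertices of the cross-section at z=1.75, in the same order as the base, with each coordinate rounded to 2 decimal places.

t = z/height = 1.75/18 = 0.0972222
s = 1 + (scale-1)·z/height = 1 + (1.55-1)·1.75/18 = 1.053472
θ = twist·z/height = 4°·1.75/18 = 0.3889° = 0.006787 rad
cos θ = 0.999977, sin θ = 0.006787 (intermediates below are computed at full precision and shown rounded to 5 d.p.)
v1: (-4.5,2.5) → rotate → (-4.51686,2.46940) → ×s → (-4.75839,2.60144) → (-4.76,2.60)
v2: (-2,-4.5) → rotate → (-1.96941,-4.51347) → ×s → (-2.07472,-4.75482) → (-2.07,-4.75)
v3: (2,-4.5) → rotate → (2.03050,-4.48632) → ×s → (2.13907,-4.72622) → (2.14,-4.73)
v4: (3,3) → rotate → (2.97957,3.02029) → ×s → (3.13889,3.18179) → (3.14,3.18)

Cross-section at z=1.75: (-4.76,2.60) (-2.07,-4.75) (2.14,-4.73) (3.14,3.18)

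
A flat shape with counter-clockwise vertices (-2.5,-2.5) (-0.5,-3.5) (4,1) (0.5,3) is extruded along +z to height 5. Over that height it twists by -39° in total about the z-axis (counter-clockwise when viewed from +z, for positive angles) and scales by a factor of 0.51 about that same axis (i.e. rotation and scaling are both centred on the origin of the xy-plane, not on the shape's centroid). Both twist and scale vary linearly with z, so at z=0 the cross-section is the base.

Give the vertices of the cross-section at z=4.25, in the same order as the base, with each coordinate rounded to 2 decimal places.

t = z/height = 4.25/5 = 0.85
s = 1 + (scale-1)·z/height = 1 + (0.51-1)·4.25/5 = 0.583500
θ = twist·z/height = -39°·4.25/5 = -33.1500° = -0.578577 rad
cos θ = 0.837242, sin θ = -0.546833 (intermediates below are computed at full precision and shown rounded to 5 d.p.)
v1: (-2.5,-2.5) → rotate → (-3.46019,-0.72602) → ×s → (-2.01902,-0.42363) → (-2.02,-0.42)
v2: (-0.5,-3.5) → rotate → (-2.33254,-2.65693) → ×s → (-1.36103,-1.55032) → (-1.36,-1.55)
v3: (4,1) → rotate → (3.89580,-1.35009) → ×s → (2.27320,-0.78778) → (2.27,-0.79)
v4: (0.5,3) → rotate → (2.05912,2.23831) → ×s → (1.20150,1.30605) → (1.20,1.31)

Cross-section at z=4.25: (-2.02,-0.42) (-1.36,-1.55) (2.27,-0.79) (1.20,1.31)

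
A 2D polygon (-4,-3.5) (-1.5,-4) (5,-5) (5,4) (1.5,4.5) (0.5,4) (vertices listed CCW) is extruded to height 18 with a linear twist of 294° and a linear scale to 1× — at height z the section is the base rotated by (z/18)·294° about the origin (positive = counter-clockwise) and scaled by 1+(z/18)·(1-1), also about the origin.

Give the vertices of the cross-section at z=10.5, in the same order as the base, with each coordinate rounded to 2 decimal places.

t = z/height = 10.5/18 = 0.583333
s = 1 + (scale-1)·z/height = 1 + (1-1)·10.5/18 = 1.000000
θ = twist·z/height = 294°·10.5/18 = 171.5000° = 2.993240 rad
cos θ = -0.989016, sin θ = 0.147809 (intermediates below are computed at full precision and shown rounded to 5 d.p.)
v1: (-4,-3.5) → rotate → (4.47340,2.87032) → ×s → (4.47340,2.87032) → (4.47,2.87)
v2: (-1.5,-4) → rotate → (2.07476,3.73435) → ×s → (2.07476,3.73435) → (2.07,3.73)
v3: (5,-5) → rotate → (-4.20603,5.68413) → ×s → (-4.20603,5.68413) → (-4.21,5.68)
v4: (5,4) → rotate → (-5.53632,-3.21702) → ×s → (-5.53632,-3.21702) → (-5.54,-3.22)
v5: (1.5,4.5) → rotate → (-2.14867,-4.22886) → ×s → (-2.14867,-4.22886) → (-2.15,-4.23)
v6: (0.5,4) → rotate → (-1.08575,-3.88216) → ×s → (-1.08575,-3.88216) → (-1.09,-3.88)

Cross-section at z=10.5: (4.47,2.87) (2.07,3.73) (-4.21,5.68) (-5.54,-3.22) (-2.15,-4.23) (-1.09,-3.88)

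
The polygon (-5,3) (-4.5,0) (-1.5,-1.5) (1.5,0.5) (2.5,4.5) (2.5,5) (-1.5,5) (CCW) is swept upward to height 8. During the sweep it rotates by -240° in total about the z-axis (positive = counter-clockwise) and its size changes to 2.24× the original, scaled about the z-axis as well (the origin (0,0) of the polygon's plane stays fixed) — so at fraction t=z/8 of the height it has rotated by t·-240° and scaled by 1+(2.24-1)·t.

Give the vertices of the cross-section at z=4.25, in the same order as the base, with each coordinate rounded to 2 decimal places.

Cross-section at z=4.25: (9.00,3.55) (4.54,5.92) (-0.46,3.49) (-0.86,-2.48) (3.40,-7.83) (4.06,-8.34) (8.09,-3.07)

t = z/height = 4.25/8 = 0.53125
s = 1 + (scale-1)·z/height = 1 + (2.24-1)·4.25/8 = 1.658750
θ = twist·z/height = -240°·4.25/8 = -127.5000° = -2.225295 rad
cos θ = -0.608761, sin θ = -0.793353 (intermediates below are computed at full precision and shown rounded to 5 d.p.)
v1: (-5,3) → rotate → (5.42387,2.14048) → ×s → (8.99684,3.55053) → (9.00,3.55)
v2: (-4.5,0) → rotate → (2.73943,3.57009) → ×s → (4.54402,5.92189) → (4.54,5.92)
v3: (-1.5,-1.5) → rotate → (-0.27689,2.10317) → ×s → (-0.45929,3.48864) → (-0.46,3.49)
v4: (1.5,0.5) → rotate → (-0.51647,-1.49441) → ×s → (-0.85669,-2.47885) → (-0.86,-2.48)
v5: (2.5,4.5) → rotate → (2.04819,-4.72281) → ×s → (3.39743,-7.83396) → (3.40,-7.83)
v6: (2.5,5) → rotate → (2.44486,-5.02719) → ×s → (4.05542,-8.33885) → (4.06,-8.34)
v7: (-1.5,5) → rotate → (4.87991,-1.85378) → ×s → (8.09455,-3.07495) → (8.09,-3.07)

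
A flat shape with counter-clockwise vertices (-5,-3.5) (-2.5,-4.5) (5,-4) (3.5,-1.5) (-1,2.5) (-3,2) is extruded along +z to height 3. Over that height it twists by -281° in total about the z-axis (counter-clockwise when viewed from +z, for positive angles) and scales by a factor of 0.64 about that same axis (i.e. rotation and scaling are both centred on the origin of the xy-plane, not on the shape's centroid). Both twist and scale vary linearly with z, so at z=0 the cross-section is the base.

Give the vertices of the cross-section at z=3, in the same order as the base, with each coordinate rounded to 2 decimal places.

t = z/height = 3/3 = 1
s = 1 + (scale-1)·z/height = 1 + (0.64-1)·3/3 = 0.640000
θ = twist·z/height = -281°·3/3 = -281.0000° = -4.904375 rad
cos θ = 0.190809, sin θ = 0.981627 (intermediates below are computed at full precision and shown rounded to 5 d.p.)
v1: (-5,-3.5) → rotate → (2.48165,-5.57597) → ×s → (1.58826,-3.56862) → (1.59,-3.57)
v2: (-2.5,-4.5) → rotate → (3.94030,-3.31271) → ×s → (2.52179,-2.12013) → (2.52,-2.12)
v3: (5,-4) → rotate → (4.88055,4.14490) → ×s → (3.12355,2.65274) → (3.12,2.65)
v4: (3.5,-1.5) → rotate → (2.14027,3.14948) → ×s → (1.36977,2.01567) → (1.37,2.02)
v5: (-1,2.5) → rotate → (-2.64488,-0.50460) → ×s → (-1.69272,-0.32295) → (-1.69,-0.32)
v6: (-3,2) → rotate → (-2.53568,-2.56326) → ×s → (-1.62284,-1.64049) → (-1.62,-1.64)

Cross-section at z=3: (1.59,-3.57) (2.52,-2.12) (3.12,2.65) (1.37,2.02) (-1.69,-0.32) (-1.62,-1.64)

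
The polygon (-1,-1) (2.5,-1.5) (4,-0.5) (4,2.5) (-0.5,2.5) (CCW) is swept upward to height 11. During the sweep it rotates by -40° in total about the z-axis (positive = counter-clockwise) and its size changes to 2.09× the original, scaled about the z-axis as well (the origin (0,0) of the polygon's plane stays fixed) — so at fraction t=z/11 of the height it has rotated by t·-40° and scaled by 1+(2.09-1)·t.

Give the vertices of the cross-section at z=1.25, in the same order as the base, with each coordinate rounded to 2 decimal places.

Cross-section at z=1.25: (-1.21,-1.03) (2.67,-1.90) (4.44,-0.92) (4.70,2.44) (-0.34,2.85)

t = z/height = 1.25/11 = 0.113636
s = 1 + (scale-1)·z/height = 1 + (2.09-1)·1.25/11 = 1.123864
θ = twist·z/height = -40°·1.25/11 = -4.5455° = -0.079333 rad
cos θ = 0.996855, sin θ = -0.079250 (intermediates below are computed at full precision and shown rounded to 5 d.p.)
v1: (-1,-1) → rotate → (-1.07610,-0.91760) → ×s → (-1.20939,-1.03126) → (-1.21,-1.03)
v2: (2.5,-1.5) → rotate → (2.37326,-1.69341) → ×s → (2.66722,-1.90316) → (2.67,-1.90)
v3: (4,-0.5) → rotate → (3.94779,-0.81543) → ×s → (4.43678,-0.91643) → (4.44,-0.92)
v4: (4,2.5) → rotate → (4.18554,2.17514) → ×s → (4.70398,2.44456) → (4.70,2.44)
v5: (-0.5,2.5) → rotate → (-0.30030,2.53176) → ×s → (-0.33750,2.84536) → (-0.34,2.85)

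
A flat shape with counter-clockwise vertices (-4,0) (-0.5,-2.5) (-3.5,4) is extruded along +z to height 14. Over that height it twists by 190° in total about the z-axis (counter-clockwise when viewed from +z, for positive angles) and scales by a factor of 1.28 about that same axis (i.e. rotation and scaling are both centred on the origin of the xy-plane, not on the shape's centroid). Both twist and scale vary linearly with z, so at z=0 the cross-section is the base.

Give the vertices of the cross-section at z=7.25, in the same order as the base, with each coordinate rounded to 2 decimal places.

t = z/height = 7.25/14 = 0.517857
s = 1 + (scale-1)·z/height = 1 + (1.28-1)·7.25/14 = 1.145000
θ = twist·z/height = 190°·7.25/14 = 98.3929° = 1.717279 rad
cos θ = -0.145960, sin θ = 0.989291 (intermediates below are computed at full precision and shown rounded to 5 d.p.)
v1: (-4,0) → rotate → (0.58384,-3.95716) → ×s → (0.66850,-4.53095) → (0.67,-4.53)
v2: (-0.5,-2.5) → rotate → (2.54621,-0.12975) → ×s → (2.91541,-0.14856) → (2.92,-0.15)
v3: (-3.5,4) → rotate → (-3.44630,-4.04636) → ×s → (-3.94602,-4.63308) → (-3.95,-4.63)

Cross-section at z=7.25: (0.67,-4.53) (2.92,-0.15) (-3.95,-4.63)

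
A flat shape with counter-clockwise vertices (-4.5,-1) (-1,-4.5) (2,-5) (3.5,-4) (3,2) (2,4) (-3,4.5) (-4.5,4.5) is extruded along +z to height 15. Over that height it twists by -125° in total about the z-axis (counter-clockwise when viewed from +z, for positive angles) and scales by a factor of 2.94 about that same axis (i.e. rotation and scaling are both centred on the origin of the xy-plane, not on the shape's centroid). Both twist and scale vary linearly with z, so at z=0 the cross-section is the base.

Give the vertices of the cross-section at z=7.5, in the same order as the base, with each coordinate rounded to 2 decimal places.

t = z/height = 7.5/15 = 0.5
s = 1 + (scale-1)·z/height = 1 + (2.94-1)·7.5/15 = 1.970000
θ = twist·z/height = -125°·7.5/15 = -62.5000° = -1.090831 rad
cos θ = 0.461749, sin θ = -0.887011 (intermediates below are computed at full precision and shown rounded to 5 d.p.)
v1: (-4.5,-1) → rotate → (-2.96488,3.52980) → ×s → (-5.84081,6.95371) → (-5.84,6.95)
v2: (-1,-4.5) → rotate → (-4.45330,-1.19086) → ×s → (-8.77300,-2.34599) → (-8.77,-2.35)
v3: (2,-5) → rotate → (-3.51156,-4.08276) → ×s → (-6.91777,-8.04305) → (-6.92,-8.04)
v4: (3.5,-4) → rotate → (-1.93192,-4.95153) → ×s → (-3.80589,-9.75452) → (-3.81,-9.75)
v5: (3,2) → rotate → (3.15927,-1.73754) → ×s → (6.22376,-3.42294) → (6.22,-3.42)
v6: (2,4) → rotate → (4.47154,0.07297) → ×s → (8.80893,0.14376) → (8.81,0.14)
v7: (-3,4.5) → rotate → (2.60630,4.73890) → ×s → (5.13442,9.33564) → (5.13,9.34)
v8: (-4.5,4.5) → rotate → (1.91368,6.06942) → ×s → (3.76995,11.95675) → (3.77,11.96)

Cross-section at z=7.5: (-5.84,6.95) (-8.77,-2.35) (-6.92,-8.04) (-3.81,-9.75) (6.22,-3.42) (8.81,0.14) (5.13,9.34) (3.77,11.96)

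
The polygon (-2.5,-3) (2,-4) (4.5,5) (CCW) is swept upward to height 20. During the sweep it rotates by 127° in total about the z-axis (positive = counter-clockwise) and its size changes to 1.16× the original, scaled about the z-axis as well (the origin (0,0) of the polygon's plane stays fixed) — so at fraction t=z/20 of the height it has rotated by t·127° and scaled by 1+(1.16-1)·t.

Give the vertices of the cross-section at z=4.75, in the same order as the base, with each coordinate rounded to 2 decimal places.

t = z/height = 4.75/20 = 0.2375
s = 1 + (scale-1)·z/height = 1 + (1.16-1)·4.75/20 = 1.038000
θ = twist·z/height = 127°·4.75/20 = 30.1625° = 0.526435 rad
cos θ = 0.864604, sin θ = 0.502454 (intermediates below are computed at full precision and shown rounded to 5 d.p.)
v1: (-2.5,-3) → rotate → (-0.65415,-3.84995) → ×s → (-0.67900,-3.99624) → (-0.68,-4.00)
v2: (2,-4) → rotate → (3.73902,-2.45351) → ×s → (3.88111,-2.54674) → (3.88,-2.55)
v3: (4.5,5) → rotate → (1.37845,6.58406) → ×s → (1.43083,6.83426) → (1.43,6.83)

Cross-section at z=4.75: (-0.68,-4.00) (3.88,-2.55) (1.43,6.83)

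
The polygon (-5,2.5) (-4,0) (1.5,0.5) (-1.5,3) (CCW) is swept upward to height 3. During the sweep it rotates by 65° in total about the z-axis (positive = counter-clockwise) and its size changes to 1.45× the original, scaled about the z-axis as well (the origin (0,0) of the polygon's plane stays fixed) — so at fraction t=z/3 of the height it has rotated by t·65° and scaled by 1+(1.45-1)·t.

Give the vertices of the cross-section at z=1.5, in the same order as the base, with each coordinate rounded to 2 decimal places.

Cross-section at z=1.5: (-6.81,-0.71) (-4.13,-2.63) (1.22,1.50) (-3.52,2.11)

t = z/height = 1.5/3 = 0.5
s = 1 + (scale-1)·z/height = 1 + (1.45-1)·1.5/3 = 1.225000
θ = twist·z/height = 65°·1.5/3 = 32.5000° = 0.567232 rad
cos θ = 0.843391, sin θ = 0.537300 (intermediates below are computed at full precision and shown rounded to 5 d.p.)
v1: (-5,2.5) → rotate → (-5.56021,-0.57802) → ×s → (-6.81125,-0.70807) → (-6.81,-0.71)
v2: (-4,0) → rotate → (-3.37357,-2.14920) → ×s → (-4.13262,-2.63277) → (-4.13,-2.63)
v3: (1.5,0.5) → rotate → (0.99644,1.22765) → ×s → (1.22064,1.50387) → (1.22,1.50)
v4: (-1.5,3) → rotate → (-2.87699,1.72422) → ×s → (-3.52431,2.11218) → (-3.52,2.11)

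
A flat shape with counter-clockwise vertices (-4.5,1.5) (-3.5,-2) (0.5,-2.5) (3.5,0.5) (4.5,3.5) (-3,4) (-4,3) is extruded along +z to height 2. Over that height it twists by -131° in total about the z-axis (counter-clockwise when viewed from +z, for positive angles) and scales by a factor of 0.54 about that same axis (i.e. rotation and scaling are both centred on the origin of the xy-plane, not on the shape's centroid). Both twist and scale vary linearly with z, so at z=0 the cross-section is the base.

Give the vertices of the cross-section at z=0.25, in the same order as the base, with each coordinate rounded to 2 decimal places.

t = z/height = 0.25/2 = 0.125
s = 1 + (scale-1)·z/height = 1 + (0.54-1)·0.25/2 = 0.942500
θ = twist·z/height = -131°·0.25/2 = -16.3750° = -0.285798 rad
cos θ = 0.959437, sin θ = -0.281923 (intermediates below are computed at full precision and shown rounded to 5 d.p.)
v1: (-4.5,1.5) → rotate → (-3.89458,2.70781) → ×s → (-3.67064,2.55211) → (-3.67,2.55)
v2: (-3.5,-2) → rotate → (-3.92188,-0.93214) → ×s → (-3.69637,-0.87855) → (-3.70,-0.88)
v3: (0.5,-2.5) → rotate → (-0.22509,-2.53955) → ×s → (-0.21215,-2.39353) → (-0.21,-2.39)
v4: (3.5,0.5) → rotate → (3.49899,-0.50701) → ×s → (3.29780,-0.47786) → (3.30,-0.48)
v5: (4.5,3.5) → rotate → (5.30420,2.08938) → ×s → (4.99921,1.96924) → (5.00,1.97)
v6: (-3,4) → rotate → (-1.75062,4.68352) → ×s → (-1.64996,4.41421) → (-1.65,4.41)
v7: (-4,3) → rotate → (-2.99198,4.00600) → ×s → (-2.81994,3.77566) → (-2.82,3.78)

Cross-section at z=0.25: (-3.67,2.55) (-3.70,-0.88) (-0.21,-2.39) (3.30,-0.48) (5.00,1.97) (-1.65,4.41) (-2.82,3.78)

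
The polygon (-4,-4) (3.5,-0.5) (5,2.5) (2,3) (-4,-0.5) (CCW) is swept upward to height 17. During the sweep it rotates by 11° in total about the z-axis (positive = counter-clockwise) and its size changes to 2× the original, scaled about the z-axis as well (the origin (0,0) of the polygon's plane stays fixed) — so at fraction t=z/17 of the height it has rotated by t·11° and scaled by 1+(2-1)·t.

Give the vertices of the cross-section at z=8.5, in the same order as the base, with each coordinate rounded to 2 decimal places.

t = z/height = 8.5/17 = 0.5
s = 1 + (scale-1)·z/height = 1 + (2-1)·8.5/17 = 1.500000
θ = twist·z/height = 11°·8.5/17 = 5.5000° = 0.095993 rad
cos θ = 0.995396, sin θ = 0.095846 (intermediates below are computed at full precision and shown rounded to 5 d.p.)
v1: (-4,-4) → rotate → (-3.59820,-4.36497) → ×s → (-5.39730,-6.54745) → (-5.40,-6.55)
v2: (3.5,-0.5) → rotate → (3.53181,-0.16224) → ×s → (5.29771,-0.24336) → (5.30,-0.24)
v3: (5,2.5) → rotate → (4.73737,2.96772) → ×s → (7.10605,4.45158) → (7.11,4.45)
v4: (2,3) → rotate → (1.70326,3.17788) → ×s → (2.55488,4.76682) → (2.55,4.77)
v5: (-4,-0.5) → rotate → (-3.93366,-0.88108) → ×s → (-5.90049,-1.32162) → (-5.90,-1.32)

Cross-section at z=8.5: (-5.40,-6.55) (5.30,-0.24) (7.11,4.45) (2.55,4.77) (-5.90,-1.32)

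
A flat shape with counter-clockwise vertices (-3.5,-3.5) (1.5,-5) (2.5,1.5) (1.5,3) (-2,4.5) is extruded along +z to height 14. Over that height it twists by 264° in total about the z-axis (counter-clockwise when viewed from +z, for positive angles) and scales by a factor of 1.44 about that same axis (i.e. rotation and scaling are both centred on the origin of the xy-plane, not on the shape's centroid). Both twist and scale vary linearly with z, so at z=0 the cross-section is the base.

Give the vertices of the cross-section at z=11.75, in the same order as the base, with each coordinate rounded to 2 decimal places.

t = z/height = 11.75/14 = 0.839286
s = 1 + (scale-1)·z/height = 1 + (1.44-1)·11.75/14 = 1.369286
θ = twist·z/height = 264°·11.75/14 = 221.5714° = 3.867151 rad
cos θ = -0.748129, sin θ = -0.663553 (intermediates below are computed at full precision and shown rounded to 5 d.p.)
v1: (-3.5,-3.5) → rotate → (0.29602,4.94089) → ×s → (0.40533,6.76549) → (0.41,6.77)
v2: (1.5,-5) → rotate → (-4.43996,2.74532) → ×s → (-6.07957,3.75912) → (-6.08,3.76)
v3: (2.5,1.5) → rotate → (-0.87499,-2.78108) → ×s → (-1.19812,-3.80809) → (-1.20,-3.81)
v4: (1.5,3) → rotate → (0.86847,-3.23972) → ×s → (1.18918,-4.43610) → (1.19,-4.44)
v5: (-2,4.5) → rotate → (4.48225,-2.03947) → ×s → (6.13748,-2.79262) → (6.14,-2.79)

Cross-section at z=11.75: (0.41,6.77) (-6.08,3.76) (-1.20,-3.81) (1.19,-4.44) (6.14,-2.79)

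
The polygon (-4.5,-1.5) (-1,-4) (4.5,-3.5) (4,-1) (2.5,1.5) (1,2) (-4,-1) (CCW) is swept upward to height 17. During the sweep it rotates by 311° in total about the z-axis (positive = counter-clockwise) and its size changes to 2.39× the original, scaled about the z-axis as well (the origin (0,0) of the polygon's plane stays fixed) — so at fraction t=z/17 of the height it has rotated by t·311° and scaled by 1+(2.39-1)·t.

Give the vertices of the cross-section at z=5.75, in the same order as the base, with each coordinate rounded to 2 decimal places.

t = z/height = 5.75/17 = 0.338235
s = 1 + (scale-1)·z/height = 1 + (2.39-1)·5.75/17 = 1.470147
θ = twist·z/height = 311°·5.75/17 = 105.1912° = 1.835932 rad
cos θ = -0.262041, sin θ = 0.965057 (intermediates below are computed at full precision and shown rounded to 5 d.p.)
v1: (-4.5,-1.5) → rotate → (2.62677,-3.94970) → ×s → (3.86173,-5.80663) → (3.86,-5.81)
v2: (-1,-4) → rotate → (4.12227,0.08311) → ×s → (6.06034,0.12218) → (6.06,0.12)
v3: (4.5,-3.5) → rotate → (2.19852,5.25990) → ×s → (3.23214,7.73282) → (3.23,7.73)
v4: (4,-1) → rotate → (-0.08311,4.12227) → ×s → (-0.12218,6.06034) → (-0.12,6.06)
v5: (2.5,1.5) → rotate → (-2.10269,2.01958) → ×s → (-3.09126,2.96908) → (-3.09,2.97)
v6: (1,2) → rotate → (-2.19215,0.44098) → ×s → (-3.22279,0.64830) → (-3.22,0.65)
v7: (-4,-1) → rotate → (2.01322,-3.59819) → ×s → (2.95973,-5.28986) → (2.96,-5.29)

Cross-section at z=5.75: (3.86,-5.81) (6.06,0.12) (3.23,7.73) (-0.12,6.06) (-3.09,2.97) (-3.22,0.65) (2.96,-5.29)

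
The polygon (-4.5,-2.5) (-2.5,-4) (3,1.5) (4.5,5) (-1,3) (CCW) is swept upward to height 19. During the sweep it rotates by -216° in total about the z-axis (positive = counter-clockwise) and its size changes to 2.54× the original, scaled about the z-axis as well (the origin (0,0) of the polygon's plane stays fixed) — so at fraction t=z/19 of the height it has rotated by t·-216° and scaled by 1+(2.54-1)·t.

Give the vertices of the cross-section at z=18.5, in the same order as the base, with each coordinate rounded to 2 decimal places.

t = z/height = 18.5/19 = 0.973684
s = 1 + (scale-1)·z/height = 1 + (2.54-1)·18.5/19 = 2.499474
θ = twist·z/height = -216°·18.5/19 = -210.3158° = -3.670703 rad
cos θ = -0.863256, sin θ = 0.504766 (intermediates below are computed at full precision and shown rounded to 5 d.p.)
v1: (-4.5,-2.5) → rotate → (5.14657,-0.11330) → ×s → (12.86371,-0.28320) → (12.86,-0.28)
v2: (-2.5,-4) → rotate → (4.17720,2.19111) → ×s → (10.44081,5.47663) → (10.44,5.48)
v3: (3,1.5) → rotate → (-3.34692,0.21941) → ×s → (-8.36553,0.54841) → (-8.37,0.55)
v4: (4.5,5) → rotate → (-6.40848,-2.04484) → ×s → (-16.01783,-5.11102) → (-16.02,-5.11)
v5: (-1,3) → rotate → (-0.65104,-3.09453) → ×s → (-1.62726,-7.73471) → (-1.63,-7.73)

Cross-section at z=18.5: (12.86,-0.28) (10.44,5.48) (-8.37,0.55) (-16.02,-5.11) (-1.63,-7.73)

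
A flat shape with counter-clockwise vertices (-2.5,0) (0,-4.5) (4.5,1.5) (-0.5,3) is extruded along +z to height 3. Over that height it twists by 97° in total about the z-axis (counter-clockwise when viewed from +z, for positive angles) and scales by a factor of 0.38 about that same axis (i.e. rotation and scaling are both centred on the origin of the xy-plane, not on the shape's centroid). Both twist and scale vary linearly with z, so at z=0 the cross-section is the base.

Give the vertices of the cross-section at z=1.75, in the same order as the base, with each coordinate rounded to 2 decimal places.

t = z/height = 1.75/3 = 0.583333
s = 1 + (scale-1)·z/height = 1 + (0.38-1)·1.75/3 = 0.638333
θ = twist·z/height = 97°·1.75/3 = 56.5833° = 0.987565 rad
cos θ = 0.550724, sin θ = 0.834688 (intermediates below are computed at full precision and shown rounded to 5 d.p.)
v1: (-2.5,0) → rotate → (-1.37681,-2.08672) → ×s → (-0.87886,-1.33202) → (-0.88,-1.33)
v2: (0,-4.5) → rotate → (3.75609,-2.47826) → ×s → (2.39764,-1.58195) → (2.40,-1.58)
v3: (4.5,1.5) → rotate → (1.22622,4.58218) → ×s → (0.78274,2.92496) → (0.78,2.92)
v4: (-0.5,3) → rotate → (-2.77942,1.23483) → ×s → (-1.77420,0.78823) → (-1.77,0.79)

Cross-section at z=1.75: (-0.88,-1.33) (2.40,-1.58) (0.78,2.92) (-1.77,0.79)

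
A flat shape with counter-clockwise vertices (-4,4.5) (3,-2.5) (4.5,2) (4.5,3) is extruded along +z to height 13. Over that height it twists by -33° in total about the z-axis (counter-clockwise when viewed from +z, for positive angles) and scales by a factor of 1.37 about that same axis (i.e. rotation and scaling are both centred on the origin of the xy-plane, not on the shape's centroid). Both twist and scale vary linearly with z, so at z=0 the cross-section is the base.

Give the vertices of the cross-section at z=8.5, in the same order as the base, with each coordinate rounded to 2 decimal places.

t = z/height = 8.5/13 = 0.653846
s = 1 + (scale-1)·z/height = 1 + (1.37-1)·8.5/13 = 1.241923
θ = twist·z/height = -33°·8.5/13 = -21.5769° = -0.376588 rad
cos θ = 0.929925, sin θ = -0.367750 (intermediates below are computed at full precision and shown rounded to 5 d.p.)
v1: (-4,4.5) → rotate → (-2.06482,5.65566) → ×s → (-2.56435,7.02390) → (-2.56,7.02)
v2: (3,-2.5) → rotate → (1.87040,-3.42806) → ×s → (2.32289,-4.25739) → (2.32,-4.26)
v3: (4.5,2) → rotate → (4.92016,0.20497) → ×s → (6.11046,0.25456) → (6.11,0.25)
v4: (4.5,3) → rotate → (5.28791,1.13490) → ×s → (6.56718,1.40946) → (6.57,1.41)

Cross-section at z=8.5: (-2.56,7.02) (2.32,-4.26) (6.11,0.25) (6.57,1.41)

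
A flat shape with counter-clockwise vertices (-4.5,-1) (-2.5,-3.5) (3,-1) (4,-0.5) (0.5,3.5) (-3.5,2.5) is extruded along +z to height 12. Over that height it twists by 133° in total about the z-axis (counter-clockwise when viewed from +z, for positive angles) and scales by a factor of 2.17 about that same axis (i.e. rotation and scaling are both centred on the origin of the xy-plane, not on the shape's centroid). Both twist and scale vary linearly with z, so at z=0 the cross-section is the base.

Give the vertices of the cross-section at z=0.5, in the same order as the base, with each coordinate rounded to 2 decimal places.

t = z/height = 0.5/12 = 0.0416667
s = 1 + (scale-1)·z/height = 1 + (2.17-1)·0.5/12 = 1.048750
θ = twist·z/height = 133°·0.5/12 = 5.5417° = 0.096720 rad
cos θ = 0.995326, sin θ = 0.096570 (intermediates below are computed at full precision and shown rounded to 5 d.p.)
v1: (-4.5,-1) → rotate → (-4.38240,-1.42989) → ×s → (-4.59604,-1.49960) → (-4.60,-1.50)
v2: (-2.5,-3.5) → rotate → (-2.15032,-3.72507) → ×s → (-2.25515,-3.90666) → (-2.26,-3.91)
v3: (3,-1) → rotate → (3.08255,-0.70562) → ×s → (3.23282,-0.74002) → (3.23,-0.74)
v4: (4,-0.5) → rotate → (4.02959,-0.11138) → ×s → (4.22603,-0.11681) → (4.23,-0.12)
v5: (0.5,3.5) → rotate → (0.15967,3.53193) → ×s → (0.16745,3.70411) → (0.17,3.70)
v6: (-3.5,2.5) → rotate → (-3.72507,2.15032) → ×s → (-3.90666,2.25515) → (-3.91,2.26)

Cross-section at z=0.5: (-4.60,-1.50) (-2.26,-3.91) (3.23,-0.74) (4.23,-0.12) (0.17,3.70) (-3.91,2.26)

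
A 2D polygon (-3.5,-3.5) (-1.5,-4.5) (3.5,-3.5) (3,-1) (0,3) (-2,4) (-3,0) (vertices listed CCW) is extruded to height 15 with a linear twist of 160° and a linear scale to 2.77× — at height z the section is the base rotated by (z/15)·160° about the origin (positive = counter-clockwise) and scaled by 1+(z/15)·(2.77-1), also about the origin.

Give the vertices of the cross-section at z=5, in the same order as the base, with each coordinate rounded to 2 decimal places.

t = z/height = 5/15 = 0.333333
s = 1 + (scale-1)·z/height = 1 + (2.77-1)·5/15 = 1.590000
θ = twist·z/height = 160°·5/15 = 53.3333° = 0.930842 rad
cos θ = 0.597159, sin θ = 0.802123 (intermediates below are computed at full precision and shown rounded to 5 d.p.)
v1: (-3.5,-3.5) → rotate → (0.71738,-4.89749) → ×s → (1.14063,-7.78700) → (1.14,-7.79)
v2: (-1.5,-4.5) → rotate → (2.71382,-3.89040) → ×s → (4.31497,-6.18573) → (4.31,-6.19)
v3: (3.5,-3.5) → rotate → (4.89749,0.71738) → ×s → (7.78700,1.14063) → (7.79,1.14)
v4: (3,-1) → rotate → (2.59360,1.80921) → ×s → (4.12382,2.87665) → (4.12,2.88)
v5: (0,3) → rotate → (-2.40637,1.79148) → ×s → (-3.82613,2.84845) → (-3.83,2.85)
v6: (-2,4) → rotate → (-4.40281,0.78439) → ×s → (-7.00047,1.24718) → (-7.00,1.25)
v7: (-3,0) → rotate → (-1.79148,-2.40637) → ×s → (-2.84845,-3.82613) → (-2.85,-3.83)

Cross-section at z=5: (1.14,-7.79) (4.31,-6.19) (7.79,1.14) (4.12,2.88) (-3.83,2.85) (-7.00,1.25) (-2.85,-3.83)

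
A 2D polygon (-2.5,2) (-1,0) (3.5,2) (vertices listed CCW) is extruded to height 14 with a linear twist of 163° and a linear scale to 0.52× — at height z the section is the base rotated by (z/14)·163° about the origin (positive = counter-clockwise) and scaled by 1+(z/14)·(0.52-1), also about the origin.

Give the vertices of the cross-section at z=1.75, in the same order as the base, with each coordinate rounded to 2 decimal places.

Cross-section at z=1.75: (-2.86,0.94) (-0.88,-0.33) (2.43,2.91)

t = z/height = 1.75/14 = 0.125
s = 1 + (scale-1)·z/height = 1 + (0.52-1)·1.75/14 = 0.940000
θ = twist·z/height = 163°·1.75/14 = 20.3750° = 0.355611 rad
cos θ = 0.937434, sin θ = 0.348163 (intermediates below are computed at full precision and shown rounded to 5 d.p.)
v1: (-2.5,2) → rotate → (-3.03991,1.00446) → ×s → (-2.85752,0.94419) → (-2.86,0.94)
v2: (-1,0) → rotate → (-0.93743,-0.34816) → ×s → (-0.88119,-0.32727) → (-0.88,-0.33)
v3: (3.5,2) → rotate → (2.58469,3.09344) → ×s → (2.42961,2.90783) → (2.43,2.91)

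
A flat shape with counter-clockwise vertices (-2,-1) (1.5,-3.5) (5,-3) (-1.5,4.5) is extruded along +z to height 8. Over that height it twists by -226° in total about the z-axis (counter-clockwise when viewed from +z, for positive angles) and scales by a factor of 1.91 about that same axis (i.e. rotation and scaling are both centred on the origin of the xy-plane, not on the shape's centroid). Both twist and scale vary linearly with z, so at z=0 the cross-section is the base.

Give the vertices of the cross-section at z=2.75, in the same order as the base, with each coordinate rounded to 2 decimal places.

t = z/height = 2.75/8 = 0.34375
s = 1 + (scale-1)·z/height = 1 + (1.91-1)·2.75/8 = 1.312813
θ = twist·z/height = -226°·2.75/8 = -77.6875° = -1.355903 rad
cos θ = 0.213244, sin θ = -0.976999 (intermediates below are computed at full precision and shown rounded to 5 d.p.)
v1: (-2,-1) → rotate → (-1.40349,1.74075) → ×s → (-1.84251,2.28528) → (-1.84,2.29)
v2: (1.5,-3.5) → rotate → (-3.09963,-2.21185) → ×s → (-4.06923,-2.90375) → (-4.07,-2.90)
v3: (5,-3) → rotate → (-1.86478,-5.52473) → ×s → (-2.44811,-7.25293) → (-2.45,-7.25)
v4: (-1.5,4.5) → rotate → (4.07663,2.42509) → ×s → (5.35185,3.18369) → (5.35,3.18)

Cross-section at z=2.75: (-1.84,2.29) (-4.07,-2.90) (-2.45,-7.25) (5.35,3.18)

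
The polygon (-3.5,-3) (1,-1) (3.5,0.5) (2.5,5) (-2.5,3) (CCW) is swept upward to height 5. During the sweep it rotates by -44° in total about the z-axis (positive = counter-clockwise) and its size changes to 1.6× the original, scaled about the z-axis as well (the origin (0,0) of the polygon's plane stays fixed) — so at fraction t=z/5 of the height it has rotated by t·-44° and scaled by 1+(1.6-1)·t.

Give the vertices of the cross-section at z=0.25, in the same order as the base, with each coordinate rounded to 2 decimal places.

t = z/height = 0.25/5 = 0.05
s = 1 + (scale-1)·z/height = 1 + (1.6-1)·0.25/5 = 1.030000
θ = twist·z/height = -44°·0.25/5 = -2.2000° = -0.038397 rad
cos θ = 0.999263, sin θ = -0.038388 (intermediates below are computed at full precision and shown rounded to 5 d.p.)
v1: (-3.5,-3) → rotate → (-3.61258,-2.86343) → ×s → (-3.72096,-2.94933) → (-3.72,-2.95)
v2: (1,-1) → rotate → (0.96088,-1.03765) → ×s → (0.98970,-1.06878) → (0.99,-1.07)
v3: (3.5,0.5) → rotate → (3.51661,0.36527) → ×s → (3.62211,0.37623) → (3.62,0.38)
v4: (2.5,5) → rotate → (2.69010,4.90035) → ×s → (2.77080,5.04736) → (2.77,5.05)
v5: (-2.5,3) → rotate → (-2.38299,3.09376) → ×s → (-2.45448,3.18657) → (-2.45,3.19)

Cross-section at z=0.25: (-3.72,-2.95) (0.99,-1.07) (3.62,0.38) (2.77,5.05) (-2.45,3.19)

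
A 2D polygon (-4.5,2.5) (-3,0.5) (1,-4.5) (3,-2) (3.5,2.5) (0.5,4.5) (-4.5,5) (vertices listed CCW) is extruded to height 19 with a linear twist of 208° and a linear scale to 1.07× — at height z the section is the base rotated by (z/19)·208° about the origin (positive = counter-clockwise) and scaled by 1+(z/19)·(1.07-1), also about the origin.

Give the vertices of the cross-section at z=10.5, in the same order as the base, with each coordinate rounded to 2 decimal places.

t = z/height = 10.5/19 = 0.552632
s = 1 + (scale-1)·z/height = 1 + (1.07-1)·10.5/19 = 1.038684
θ = twist·z/height = 208°·10.5/19 = 114.9474° = 2.006210 rad
cos θ = -0.421786, sin θ = 0.906696 (intermediates below are computed at full precision and shown rounded to 5 d.p.)
v1: (-4.5,2.5) → rotate → (-0.36870,-5.13459) → ×s → (-0.38297,-5.33322) → (-0.38,-5.33)
v2: (-3,0.5) → rotate → (0.81201,-2.93098) → ×s → (0.84342,-3.04436) → (0.84,-3.04)
v3: (1,-4.5) → rotate → (3.65834,2.80473) → ×s → (3.79986,2.91323) → (3.80,2.91)
v4: (3,-2) → rotate → (0.54803,3.56366) → ×s → (0.56923,3.70152) → (0.57,3.70)
v5: (3.5,2.5) → rotate → (-3.74299,2.11897) → ×s → (-3.88778,2.20094) → (-3.89,2.20)
v6: (0.5,4.5) → rotate → (-4.29102,-1.44469) → ×s → (-4.45702,-1.50057) → (-4.46,-1.50)
v7: (-4.5,5) → rotate → (-2.63544,-6.18906) → ×s → (-2.73739,-6.42848) → (-2.74,-6.43)

Cross-section at z=10.5: (-0.38,-5.33) (0.84,-3.04) (3.80,2.91) (0.57,3.70) (-3.89,2.20) (-4.46,-1.50) (-2.74,-6.43)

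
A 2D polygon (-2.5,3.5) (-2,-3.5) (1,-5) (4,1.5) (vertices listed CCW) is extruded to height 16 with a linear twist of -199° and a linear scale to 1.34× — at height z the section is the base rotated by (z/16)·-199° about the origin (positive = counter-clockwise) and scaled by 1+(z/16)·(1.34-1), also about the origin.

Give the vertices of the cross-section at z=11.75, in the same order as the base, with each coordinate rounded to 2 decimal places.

t = z/height = 11.75/16 = 0.734375
s = 1 + (scale-1)·z/height = 1 + (1.34-1)·11.75/16 = 1.249688
θ = twist·z/height = -199°·11.75/16 = -146.1406° = -2.550635 rad
cos θ = -0.830408, sin θ = -0.557156 (intermediates below are computed at full precision and shown rounded to 5 d.p.)
v1: (-2.5,3.5) → rotate → (4.02607,-1.51354) → ×s → (5.03132,-1.89145) → (5.03,-1.89)
v2: (-2,-3.5) → rotate → (-0.28923,4.02074) → ×s → (-0.36145,5.02467) → (-0.36,5.02)
v3: (1,-5) → rotate → (-3.61619,3.59488) → ×s → (-4.51911,4.49248) → (-4.52,4.49)
v4: (4,1.5) → rotate → (-2.48590,-3.47424) → ×s → (-3.10659,-4.34171) → (-3.11,-4.34)

Cross-section at z=11.75: (5.03,-1.89) (-0.36,5.02) (-4.52,4.49) (-3.11,-4.34)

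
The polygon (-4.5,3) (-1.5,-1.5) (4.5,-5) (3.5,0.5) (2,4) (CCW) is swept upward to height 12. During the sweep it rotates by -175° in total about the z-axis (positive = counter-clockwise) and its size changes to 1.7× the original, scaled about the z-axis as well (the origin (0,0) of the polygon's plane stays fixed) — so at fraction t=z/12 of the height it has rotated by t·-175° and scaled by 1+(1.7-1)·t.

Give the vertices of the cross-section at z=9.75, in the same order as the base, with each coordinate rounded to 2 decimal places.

Cross-section at z=9.75: (8.46,0.61) (0.42,3.30) (-10.39,1.87) (-3.86,-3.99) (1.37,-6.88)

t = z/height = 9.75/12 = 0.8125
s = 1 + (scale-1)·z/height = 1 + (1.7-1)·9.75/12 = 1.568750
θ = twist·z/height = -175°·9.75/12 = -142.1875° = -2.481640 rad
cos θ = -0.790021, sin θ = -0.613079 (intermediates below are computed at full precision and shown rounded to 5 d.p.)
v1: (-4.5,3) → rotate → (5.39433,0.38879) → ×s → (8.46236,0.60992) → (8.46,0.61)
v2: (-1.5,-1.5) → rotate → (0.26541,2.10465) → ×s → (0.41637,3.30167) → (0.42,3.30)
v3: (4.5,-5) → rotate → (-6.62049,1.19125) → ×s → (-10.38590,1.86877) → (-10.39,1.87)
v4: (3.5,0.5) → rotate → (-2.45853,-2.54079) → ×s → (-3.85683,-3.98586) → (-3.86,-3.99)
v5: (2,4) → rotate → (0.87228,-4.38624) → ×s → (1.36838,-6.88092) → (1.37,-6.88)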